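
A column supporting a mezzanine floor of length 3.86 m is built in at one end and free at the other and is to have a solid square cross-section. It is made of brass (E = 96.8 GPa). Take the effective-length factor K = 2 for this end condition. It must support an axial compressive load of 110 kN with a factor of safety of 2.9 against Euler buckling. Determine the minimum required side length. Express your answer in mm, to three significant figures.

Required P_cr = n·P = 2.9 × 110 = 319.0 kN
L_e = K·L = 2 × 3.86 = 7.720 m
Required I = P_cr·L_e²/(π²E) = 3.190×10^5 × 7.720² / (π² × 9.68×10^10) = 1.990×10^-5 m⁴
I_req = 1.990×10^7 mm⁴
Solid square: I = a⁴/12  ⇒  a = (12I)^(1/4) = (12×1.990×10^7)^(1/4) = 124 mm

a ≈ 124 mm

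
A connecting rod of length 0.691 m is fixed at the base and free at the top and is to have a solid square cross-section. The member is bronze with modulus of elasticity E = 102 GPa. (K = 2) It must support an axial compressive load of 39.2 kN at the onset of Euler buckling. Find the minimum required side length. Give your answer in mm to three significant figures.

L_e = K·L = 2 × 0.691 = 1.382 m
Required I = P_cr·L_e²/(π²E) = 3.920×10^4 × 1.382² / (π² × 1.02×10^11) = 7.437×10^-8 m⁴
I_req = 7.437×10^4 mm⁴
Solid square: I = a⁴/12  ⇒  a = (12I)^(1/4) = (12×7.437×10^4)^(1/4) = 30.7 mm

a ≈ 30.7 mm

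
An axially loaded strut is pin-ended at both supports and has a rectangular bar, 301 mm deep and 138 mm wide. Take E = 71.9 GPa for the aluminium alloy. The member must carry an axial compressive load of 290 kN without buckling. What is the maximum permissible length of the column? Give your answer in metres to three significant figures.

Buckling occurs about the weak axis: I_min = h·b³/12 with b = 138 mm (the shorter side).
I_min = 301×138³/12 = 6.592×10^7 mm⁴
I = 6.592×10^-5 m⁴
At the buckling limit P_cr = P = 2.900×10^5 N
From P_cr = π²EI/(K·L)²:  L = (1/K)·√(π²EI/P_cr) = (1/1)·√(π²×7.19×10^10×6.592×10^-5/2.900×10^5)
L = 12.7 m

L_max ≈ 12.7 m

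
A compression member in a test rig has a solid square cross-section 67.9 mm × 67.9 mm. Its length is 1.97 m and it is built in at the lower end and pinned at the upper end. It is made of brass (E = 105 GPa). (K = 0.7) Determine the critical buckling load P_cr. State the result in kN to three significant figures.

P_cr ≈ 965 kN

I = a⁴/12 = 67.9⁴/12 = 1.771×10^6 mm⁴
I = 1.771×10^6 mm⁴ = 1.771×10^-6 m⁴
Effective length L_e = K·L = 0.7 × 1.97 = 1.379 m
P_cr = π²EI / L_e² = π² × 105×10⁹ × 1.771×10^-6 / 1.379² = 9.653×10^5 N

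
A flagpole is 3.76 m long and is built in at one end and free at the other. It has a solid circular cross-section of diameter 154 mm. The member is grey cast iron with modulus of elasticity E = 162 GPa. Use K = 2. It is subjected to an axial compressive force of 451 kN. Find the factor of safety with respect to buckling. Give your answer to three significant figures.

n ≈ 1.73

I = πd⁴/64 = π×154⁴/64 = 2.761×10^7 mm⁴
I = 2.761×10^7 mm⁴ = 2.761×10^-5 m⁴
Effective length L_e = K·L = 2 × 3.76 = 7.520 m
P_cr = π²EI / L_e² = π² × 162×10⁹ × 2.761×10^-5 / 7.520² = 7.806×10^5 N
Factor of safety n = P_cr / P = 780.61 / 451 = 1.73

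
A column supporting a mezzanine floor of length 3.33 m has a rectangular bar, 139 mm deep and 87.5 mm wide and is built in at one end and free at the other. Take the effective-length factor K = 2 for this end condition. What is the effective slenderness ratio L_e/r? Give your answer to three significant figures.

Buckling occurs about the weak axis: I_min = h·b³/12 with b = 87.5 mm (the shorter side).
I_min = 139×87.5³/12 = 7.760×10^6 mm⁴
A = 1.216×10^4 mm²;  r_min = √(I/A) = √(7.760×10^6/1.216×10^4) = 25.26 mm
L_e = K·L = 2 × 3.33 m = 6.660 m = 6660.0 mm
λ = L_e / r_min = 6660.0 / 25.26 = 264

λ ≈ 264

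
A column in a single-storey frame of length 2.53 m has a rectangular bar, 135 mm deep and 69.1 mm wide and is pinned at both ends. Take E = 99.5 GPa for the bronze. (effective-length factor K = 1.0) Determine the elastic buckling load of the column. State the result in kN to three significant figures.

Buckling occurs about the weak axis: I_min = h·b³/12 with b = 69.1 mm (the shorter side).
I_min = 135×69.1³/12 = 3.712×10^6 mm⁴
I = 3.712×10^6 mm⁴ = 3.712×10^-6 m⁴
Effective length L_e = K·L = 1 × 2.53 = 2.530 m
P_cr = π²EI / L_e² = π² × 99.5×10⁹ × 3.712×10^-6 / 2.530² = 5.695×10^5 N

P_cr ≈ 569 kN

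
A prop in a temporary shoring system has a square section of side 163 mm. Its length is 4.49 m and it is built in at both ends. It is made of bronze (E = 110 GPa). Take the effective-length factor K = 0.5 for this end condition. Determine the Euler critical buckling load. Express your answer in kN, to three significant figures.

P_cr ≈ 12700 kN

I = a⁴/12 = 163⁴/12 = 5.883×10^7 mm⁴
I = 5.883×10^7 mm⁴ = 5.883×10^-5 m⁴
Effective length L_e = K·L = 0.5 × 4.49 = 2.245 m
P_cr = π²EI / L_e² = π² × 110×10⁹ × 5.883×10^-5 / 2.245² = 1.267×10^7 N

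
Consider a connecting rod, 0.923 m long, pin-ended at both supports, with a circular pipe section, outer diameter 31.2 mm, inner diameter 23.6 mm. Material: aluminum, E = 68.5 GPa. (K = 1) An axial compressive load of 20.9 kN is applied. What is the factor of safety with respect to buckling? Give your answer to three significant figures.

n ≈ 1.19

d_o = 31.2 mm, d_i = 23.6 mm
I = π(d_o⁴ − d_i⁴)/64 = π(31.2⁴ − 23.60⁴)/64 = 3.129×10^4 mm⁴
I = 3.129×10^4 mm⁴ = 3.129×10^-8 m⁴
Effective length L_e = K·L = 1 × 0.923 = 0.9230 m
P_cr = π²EI / L_e² = π² × 68.5×10⁹ × 3.129×10^-8 / 0.9230² = 2.483×10^4 N
Factor of safety n = P_cr / P = 24.829 / 20.9 = 1.19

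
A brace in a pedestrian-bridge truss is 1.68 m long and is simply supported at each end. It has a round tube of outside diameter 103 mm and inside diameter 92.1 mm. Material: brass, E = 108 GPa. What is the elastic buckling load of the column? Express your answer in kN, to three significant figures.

d_o = 103 mm, d_i = 92.1 mm
I = π(d_o⁴ − d_i⁴)/64 = π(103⁴ − 92.10⁴)/64 = 1.993×10^6 mm⁴
I = 1.993×10^6 mm⁴ = 1.993×10^-6 m⁴
Effective length L_e = K·L = 1 × 1.68 = 1.680 m
P_cr = π²EI / L_e² = π² × 108×10⁹ × 1.993×10^-6 / 1.680² = 7.527×10^5 N

P_cr ≈ 753 kN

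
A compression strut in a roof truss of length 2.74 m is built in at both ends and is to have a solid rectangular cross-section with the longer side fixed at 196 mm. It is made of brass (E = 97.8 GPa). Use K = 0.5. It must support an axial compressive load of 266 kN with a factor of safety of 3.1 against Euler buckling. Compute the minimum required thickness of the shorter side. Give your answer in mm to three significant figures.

Required P_cr = n·P = 3.1 × 266 = 824.6 kN
L_e = K·L = 0.5 × 2.74 = 1.370 m
Required I = P_cr·L_e²/(π²E) = 8.246×10^5 × 1.370² / (π² × 9.78×10^10) = 1.603×10^-6 m⁴
I_req = 1.603×10^6 mm⁴
Rectangle, weak axis: I_min = h·b³/12 with h = 196 mm fixed  ⇒  b = (12I/h)^(1/3) = 46.1 mm

b ≈ 46.1 mm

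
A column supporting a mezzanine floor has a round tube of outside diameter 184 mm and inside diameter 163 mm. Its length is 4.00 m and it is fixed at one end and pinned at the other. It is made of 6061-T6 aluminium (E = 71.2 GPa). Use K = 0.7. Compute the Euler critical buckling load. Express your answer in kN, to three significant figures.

P_cr ≈ 1940 kN

d_o = 184 mm, d_i = 163 mm
I = π(d_o⁴ − d_i⁴)/64 = π(184⁴ − 163.0⁴)/64 = 2.161×10^7 mm⁴
I = 2.161×10^7 mm⁴ = 2.161×10^-5 m⁴
Effective length L_e = K·L = 0.7 × 4.00 = 2.800 m
P_cr = π²EI / L_e² = π² × 71.2×10⁹ × 2.161×10^-5 / 2.800² = 1.937×10^6 N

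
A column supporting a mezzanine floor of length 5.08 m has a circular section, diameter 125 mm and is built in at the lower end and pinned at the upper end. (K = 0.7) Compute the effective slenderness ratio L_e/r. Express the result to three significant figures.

For a solid circle r = d/4 = 125/4 = 31.25 mm
L_e = K·L = 0.7 × 5.08 m = 3.556 m = 3556.0 mm
λ = L_e / r_min = 3556.0 / 31.25 = 114

λ ≈ 114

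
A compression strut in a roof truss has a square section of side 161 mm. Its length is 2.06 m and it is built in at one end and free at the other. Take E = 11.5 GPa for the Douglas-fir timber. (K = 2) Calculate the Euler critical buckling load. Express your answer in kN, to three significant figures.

P_cr ≈ 374 kN

I = a⁴/12 = 161⁴/12 = 5.599×10^7 mm⁴
I = 5.599×10^7 mm⁴ = 5.599×10^-5 m⁴
Effective length L_e = K·L = 2 × 2.06 = 4.120 m
P_cr = π²EI / L_e² = π² × 11.5×10⁹ × 5.599×10^-5 / 4.120² = 3.744×10^5 N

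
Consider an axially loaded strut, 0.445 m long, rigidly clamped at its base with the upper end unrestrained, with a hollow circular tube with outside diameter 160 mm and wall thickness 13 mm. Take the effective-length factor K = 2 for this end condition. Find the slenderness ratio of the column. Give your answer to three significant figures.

Inner diameter d_i = 160 − 2×13 = 134.0 mm
I = π(d_o⁴ − d_i⁴)/64 = π(160⁴ − 134.0⁴)/64 = 1.634×10^7 mm⁴
A = 6.004×10^3 mm²;  r_min = √(I/A) = √(1.634×10^7/6.004×10^3) = 52.18 mm
L_e = K·L = 2 × 0.445 m = 0.8900 m = 890.00 mm
λ = L_e / r_min = 890.00 / 52.18 = 17.1

λ ≈ 17.1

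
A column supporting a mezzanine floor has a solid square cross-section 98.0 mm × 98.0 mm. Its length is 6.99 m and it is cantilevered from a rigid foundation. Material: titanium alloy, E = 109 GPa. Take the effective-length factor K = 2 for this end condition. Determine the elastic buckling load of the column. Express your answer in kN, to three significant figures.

I = a⁴/12 = 98.0⁴/12 = 7.686×10^6 mm⁴
I = 7.686×10^6 mm⁴ = 7.686×10^-6 m⁴
Effective length L_e = K·L = 2 × 6.99 = 13.98 m
P_cr = π²EI / L_e² = π² × 109×10⁹ × 7.686×10^-6 / 13.98² = 4.231×10^4 N

P_cr ≈ 42.3 kN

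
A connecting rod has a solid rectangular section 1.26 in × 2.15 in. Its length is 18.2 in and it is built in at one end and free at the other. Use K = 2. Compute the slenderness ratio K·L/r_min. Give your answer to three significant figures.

Buckling occurs about the weak axis: I_min = h·b³/12 with b = 1.26 in (the shorter side).
I_min = 2.15×1.26³/12 = 0.3584 in⁴
A = 2.709 in²;  r_min = √(I/A) = √(0.3584/2.709) = 0.3637 in
L_e = K·L = 2 × 18.2 = 36.40 in
λ = L_e / r_min = 36.400 / 0.3637 = 100

λ ≈ 100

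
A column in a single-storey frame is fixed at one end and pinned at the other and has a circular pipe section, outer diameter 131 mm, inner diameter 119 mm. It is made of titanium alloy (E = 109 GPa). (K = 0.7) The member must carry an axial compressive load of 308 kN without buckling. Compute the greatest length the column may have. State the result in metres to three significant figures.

d_o = 131 mm, d_i = 119 mm
I = π(d_o⁴ − d_i⁴)/64 = π(131⁴ − 119.0⁴)/64 = 4.613×10^6 mm⁴
I = 4.613×10^-6 m⁴
At the buckling limit P_cr = P = 3.080×10^5 N
From P_cr = π²EI/(K·L)²:  L = (1/K)·√(π²EI/P_cr) = (1/0.7)·√(π²×1.09×10^11×4.613×10^-6/3.080×10^5)
L = 5.73 m

L_max ≈ 5.73 m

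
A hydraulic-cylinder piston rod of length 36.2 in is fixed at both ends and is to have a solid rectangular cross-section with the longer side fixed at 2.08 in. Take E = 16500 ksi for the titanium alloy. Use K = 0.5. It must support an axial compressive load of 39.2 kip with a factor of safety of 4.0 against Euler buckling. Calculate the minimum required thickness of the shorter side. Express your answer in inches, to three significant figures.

Required P_cr = n·P = 4.0 × 39.2 = 156.8 kip
L_e = K·L = 0.5 × 36.2 = 18.10 in
Required I = P_cr·L_e²/(π²E) = 1.568×10^5 × 18.10² / (π² × 1.65×10^7) = 0.3154 in⁴
Rectangle, weak axis: I_min = h·b³/12 with h = 2.08 in fixed  ⇒  b = (12I/h)^(1/3) = 1.22 in

b ≈ 1.22 in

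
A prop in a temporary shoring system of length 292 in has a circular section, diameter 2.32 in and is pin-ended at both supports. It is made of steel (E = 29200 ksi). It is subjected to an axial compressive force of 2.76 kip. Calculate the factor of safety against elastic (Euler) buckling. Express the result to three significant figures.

I = πd⁴/64 = π×2.32⁴/64 = 1.422 in⁴
Effective length L_e = K·L = 1 × 292 = 292.0 in
P_cr = π²EI / L_e² = π² × 29200×10³ × 1.422 / 292.0² = 4.807×10^3 lb
Factor of safety n = P_cr / P = 4.8066 / 2.76 = 1.74

n ≈ 1.74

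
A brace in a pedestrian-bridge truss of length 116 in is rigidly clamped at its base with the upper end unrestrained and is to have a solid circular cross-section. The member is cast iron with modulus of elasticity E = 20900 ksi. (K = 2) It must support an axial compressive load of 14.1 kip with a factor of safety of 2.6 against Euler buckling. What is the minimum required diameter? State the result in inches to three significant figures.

Required P_cr = n·P = 2.6 × 14.1 = 36.66 kip
L_e = K·L = 2 × 116 = 232.0 in
Required I = P_cr·L_e²/(π²E) = 3.666×10^4 × 232.0² / (π² × 2.09×10^7) = 9.566 in⁴
Solid circle: I = πd⁴/64  ⇒  d = (64I/π)^(1/4) = (64×9.566/π)^(1/4) = 3.74 in

d ≈ 3.74 in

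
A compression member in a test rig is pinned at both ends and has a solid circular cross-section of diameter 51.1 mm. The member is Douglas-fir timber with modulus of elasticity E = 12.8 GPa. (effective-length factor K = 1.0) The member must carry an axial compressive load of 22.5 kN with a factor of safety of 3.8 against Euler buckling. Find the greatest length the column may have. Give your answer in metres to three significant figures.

L_max ≈ 0.703 m

I = πd⁴/64 = π×51.1⁴/64 = 3.347×10^5 mm⁴
I = 3.347×10^-7 m⁴
Required critical load P_cr = n·P = 3.8 × 22.5 = 85.50 kN = 8.550×10^4 N
From P_cr = π²EI/(K·L)²:  L = (1/K)·√(π²EI/P_cr) = (1/1)·√(π²×1.28×10^10×3.347×10^-7/8.550×10^4)
L = 0.703 m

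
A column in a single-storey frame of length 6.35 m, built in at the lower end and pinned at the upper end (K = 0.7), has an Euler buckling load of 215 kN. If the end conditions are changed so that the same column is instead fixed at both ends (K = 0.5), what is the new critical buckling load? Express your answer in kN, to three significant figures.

P_cr ≈ 421 kN

P_cr ∝ 1/K², so P_cr,new = P_cr,old × (K_old/K_new)² = 215 × (0.7/0.5)²
= 215 × 1.960 = 421 kN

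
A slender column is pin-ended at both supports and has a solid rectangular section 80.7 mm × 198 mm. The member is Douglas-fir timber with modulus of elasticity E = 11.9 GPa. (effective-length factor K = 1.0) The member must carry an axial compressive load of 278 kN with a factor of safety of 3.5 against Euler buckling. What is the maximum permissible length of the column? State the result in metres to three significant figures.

Buckling occurs about the weak axis: I_min = h·b³/12 with b = 80.7 mm (the shorter side).
I_min = 198×80.7³/12 = 8.672×10^6 mm⁴
I = 8.672×10^-6 m⁴
Required critical load P_cr = n·P = 3.5 × 278 = 973.0 kN = 9.730×10^5 N
From P_cr = π²EI/(K·L)²:  L = (1/K)·√(π²EI/P_cr) = (1/1)·√(π²×1.19×10^10×8.672×10^-6/9.730×10^5)
L = 1.02 m

L_max ≈ 1.02 m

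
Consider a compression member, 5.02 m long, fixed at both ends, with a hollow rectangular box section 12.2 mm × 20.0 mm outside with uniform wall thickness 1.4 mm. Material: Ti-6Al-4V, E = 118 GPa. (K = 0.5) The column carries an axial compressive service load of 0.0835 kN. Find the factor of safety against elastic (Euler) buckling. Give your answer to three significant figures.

n ≈ 4.06

Inner dimensions: h_i = 20.0 − 2×1.4 = 17.20 mm, b_i = 12.2 − 2×1.4 = 9.400 mm
Weak-axis I_min = (h_o·b_o³ − h_i·b_i³)/12 with b_o = 12.2, b_i = 9.400 mm (shorter outer/inner sides).
I_min = (20.0×12.2³ − 17.20×9.400³)/12 = 1.836×10^3 mm⁴
I = 1.836×10^3 mm⁴ = 1.836×10^-9 m⁴
Effective length L_e = K·L = 0.5 × 5.02 = 2.510 m
P_cr = π²EI / L_e² = π² × 118×10⁹ × 1.836×10^-9 / 2.510² = 339.4 N
Factor of safety n = P_cr / P = 0.33938 / 0.0835 = 4.06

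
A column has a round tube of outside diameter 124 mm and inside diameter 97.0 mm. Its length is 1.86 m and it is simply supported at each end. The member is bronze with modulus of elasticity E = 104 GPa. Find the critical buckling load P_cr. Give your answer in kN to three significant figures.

P_cr ≈ 2150 kN

d_o = 124 mm, d_i = 97.0 mm
I = π(d_o⁴ − d_i⁴)/64 = π(124⁴ − 97.00⁴)/64 = 7.260×10^6 mm⁴
I = 7.260×10^6 mm⁴ = 7.260×10^-6 m⁴
Effective length L_e = K·L = 1 × 1.86 = 1.860 m
P_cr = π²EI / L_e² = π² × 104×10⁹ × 7.260×10^-6 / 1.860² = 2.154×10^6 N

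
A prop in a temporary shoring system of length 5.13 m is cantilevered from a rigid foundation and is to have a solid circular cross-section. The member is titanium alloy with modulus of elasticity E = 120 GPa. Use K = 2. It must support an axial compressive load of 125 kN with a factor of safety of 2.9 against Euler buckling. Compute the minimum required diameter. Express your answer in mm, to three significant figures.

d ≈ 160 mm

Required P_cr = n·P = 2.9 × 125 = 362.5 kN
L_e = K·L = 2 × 5.13 = 10.26 m
Required I = P_cr·L_e²/(π²E) = 3.625×10^5 × 10.26² / (π² × 1.20×10^11) = 3.222×10^-5 m⁴
I_req = 3.222×10^7 mm⁴
Solid circle: I = πd⁴/64  ⇒  d = (64I/π)^(1/4) = (64×3.222×10^7/π)^(1/4) = 160 mm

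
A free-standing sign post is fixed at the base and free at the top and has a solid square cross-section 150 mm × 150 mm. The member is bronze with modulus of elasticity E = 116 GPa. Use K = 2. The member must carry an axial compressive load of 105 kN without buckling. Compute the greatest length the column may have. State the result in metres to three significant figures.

I = a⁴/12 = 150⁴/12 = 4.219×10^7 mm⁴
I = 4.219×10^-5 m⁴
At the buckling limit P_cr = P = 1.050×10^5 N
From P_cr = π²EI/(K·L)²:  L = (1/K)·√(π²EI/P_cr) = (1/2)·√(π²×1.16×10^11×4.219×10^-5/1.050×10^5)
L = 10.7 m

L_max ≈ 10.7 m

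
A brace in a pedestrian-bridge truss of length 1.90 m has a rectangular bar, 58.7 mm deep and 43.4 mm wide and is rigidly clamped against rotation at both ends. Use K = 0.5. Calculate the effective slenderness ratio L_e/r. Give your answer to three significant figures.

Buckling occurs about the weak axis: I_min = h·b³/12 with b = 43.4 mm (the shorter side).
I_min = 58.7×43.4³/12 = 3.999×10^5 mm⁴
A = 2.548×10^3 mm²;  r_min = √(I/A) = √(3.999×10^5/2.548×10^3) = 12.53 mm
L_e = K·L = 0.5 × 1.90 m = 0.9500 m = 950.00 mm
λ = L_e / r_min = 950.00 / 12.53 = 75.8

λ ≈ 75.8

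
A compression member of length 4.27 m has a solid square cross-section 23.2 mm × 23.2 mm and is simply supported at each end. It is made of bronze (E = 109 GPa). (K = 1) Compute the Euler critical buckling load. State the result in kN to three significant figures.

P_cr ≈ 1.42 kN

I = a⁴/12 = 23.2⁴/12 = 2.414×10^4 mm⁴
I = 2.414×10^4 mm⁴ = 2.414×10^-8 m⁴
Effective length L_e = K·L = 1 × 4.27 = 4.270 m
P_cr = π²EI / L_e² = π² × 109×10⁹ × 2.414×10^-8 / 4.270² = 1.424×10^3 N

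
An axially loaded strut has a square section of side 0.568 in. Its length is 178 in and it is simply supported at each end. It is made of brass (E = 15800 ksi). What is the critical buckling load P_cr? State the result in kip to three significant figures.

P_cr ≈ 0.0427 kip

I = a⁴/12 = 0.568⁴/12 = 8.674×10^-3 in⁴
Effective length L_e = K·L = 1 × 178 = 178.0 in
P_cr = π²EI / L_e² = π² × 15800×10³ × 8.674×10^-3 / 178.0² = 42.69 lb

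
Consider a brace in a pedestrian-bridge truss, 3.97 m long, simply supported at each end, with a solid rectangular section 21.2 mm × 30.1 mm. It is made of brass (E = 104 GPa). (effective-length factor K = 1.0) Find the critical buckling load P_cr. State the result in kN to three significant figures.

P_cr ≈ 1.56 kN

Buckling occurs about the weak axis: I_min = h·b³/12 with b = 21.2 mm (the shorter side).
I_min = 30.1×21.2³/12 = 2.390×10^4 mm⁴
I = 2.390×10^4 mm⁴ = 2.390×10^-8 m⁴
Effective length L_e = K·L = 1 × 3.97 = 3.970 m
P_cr = π²EI / L_e² = π² × 104×10⁹ × 2.390×10^-8 / 3.970² = 1.556×10^3 N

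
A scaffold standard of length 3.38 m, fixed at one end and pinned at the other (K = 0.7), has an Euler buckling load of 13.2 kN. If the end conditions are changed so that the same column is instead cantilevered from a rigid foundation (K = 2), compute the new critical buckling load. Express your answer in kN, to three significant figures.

P_cr ∝ 1/K², so P_cr,new = P_cr,old × (K_old/K_new)² = 13.2 × (0.7/2)²
= 13.2 × 0.1225 = 1.62 kN

P_cr ≈ 1.62 kN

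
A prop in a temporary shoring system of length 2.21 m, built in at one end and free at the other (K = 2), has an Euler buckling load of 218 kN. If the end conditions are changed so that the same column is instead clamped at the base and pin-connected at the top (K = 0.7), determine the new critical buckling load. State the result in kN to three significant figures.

P_cr ≈ 1780 kN

P_cr ∝ 1/K², so P_cr,new = P_cr,old × (K_old/K_new)² = 218 × (2/0.7)²
= 218 × 8.163 = 1780 kN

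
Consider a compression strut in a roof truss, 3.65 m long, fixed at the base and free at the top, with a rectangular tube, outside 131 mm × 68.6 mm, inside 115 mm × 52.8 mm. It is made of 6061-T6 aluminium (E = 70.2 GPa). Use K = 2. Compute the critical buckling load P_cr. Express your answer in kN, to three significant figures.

Weak-axis I_min = (h_o·b_o³ − h_i·b_i³)/12 with b_o = 68.6, b_i = 52.80 mm (shorter outer/inner sides).
I_min = (131×68.6³ − 115.0×52.80³)/12 = 2.114×10^6 mm⁴
I = 2.114×10^6 mm⁴ = 2.114×10^-6 m⁴
Effective length L_e = K·L = 2 × 3.65 = 7.300 m
P_cr = π²EI / L_e² = π² × 70.2×10⁹ × 2.114×10^-6 / 7.300² = 2.748×10^4 N

P_cr ≈ 27.5 kN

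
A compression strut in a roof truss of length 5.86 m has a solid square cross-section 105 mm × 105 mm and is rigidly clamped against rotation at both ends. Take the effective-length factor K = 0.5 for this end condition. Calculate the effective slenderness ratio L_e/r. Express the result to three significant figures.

λ ≈ 96.7

For a square r = a/√12 = 105/√12 = 30.31 mm
L_e = K·L = 0.5 × 5.86 m = 2.930 m = 2930.0 mm
λ = L_e / r_min = 2930.0 / 30.31 = 96.7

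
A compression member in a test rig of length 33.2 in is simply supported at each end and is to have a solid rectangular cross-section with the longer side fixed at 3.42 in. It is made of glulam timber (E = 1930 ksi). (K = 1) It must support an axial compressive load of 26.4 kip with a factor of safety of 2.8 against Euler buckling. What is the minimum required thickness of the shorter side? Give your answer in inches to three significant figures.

Required P_cr = n·P = 2.8 × 26.4 = 73.92 kip
L_e = K·L = 1 × 33.2 = 33.20 in
Required I = P_cr·L_e²/(π²E) = 7.392×10^4 × 33.20² / (π² × 1.93×10^6) = 4.277 in⁴
Rectangle, weak axis: I_min = h·b³/12 with h = 3.42 in fixed  ⇒  b = (12I/h)^(1/3) = 2.47 in

b ≈ 2.47 in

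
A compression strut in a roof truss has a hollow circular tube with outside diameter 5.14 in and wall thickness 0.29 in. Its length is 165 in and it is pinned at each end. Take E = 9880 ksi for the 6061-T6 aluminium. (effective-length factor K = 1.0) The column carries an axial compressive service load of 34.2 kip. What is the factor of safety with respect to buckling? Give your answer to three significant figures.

n ≈ 1.37

Inner diameter d_i = 5.14 − 2×0.29 = 4.560 in
I = π(d_o⁴ − d_i⁴)/64 = π(5.14⁴ − 4.560⁴)/64 = 13.04 in⁴
Effective length L_e = K·L = 1 × 165 = 165.0 in
P_cr = π²EI / L_e² = π² × 9880×10³ × 13.04 / 165.0² = 4.670×10^4 lb
Factor of safety n = P_cr / P = 46.701 / 34.2 = 1.37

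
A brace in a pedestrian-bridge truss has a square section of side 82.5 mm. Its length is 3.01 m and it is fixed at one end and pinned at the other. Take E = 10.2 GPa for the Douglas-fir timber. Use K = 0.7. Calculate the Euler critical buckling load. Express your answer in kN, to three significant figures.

I = a⁴/12 = 82.5⁴/12 = 3.860×10^6 mm⁴
I = 3.860×10^6 mm⁴ = 3.860×10^-6 m⁴
Effective length L_e = K·L = 0.7 × 3.01 = 2.107 m
P_cr = π²EI / L_e² = π² × 10.2×10⁹ × 3.860×10^-6 / 2.107² = 8.754×10^4 N

P_cr ≈ 87.5 kN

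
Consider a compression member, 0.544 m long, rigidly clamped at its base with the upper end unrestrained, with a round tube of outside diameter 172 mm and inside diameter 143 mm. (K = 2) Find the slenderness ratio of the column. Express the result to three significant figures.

λ ≈ 19.5

d_o = 172 mm, d_i = 143 mm
I = π(d_o⁴ − d_i⁴)/64 = π(172⁴ − 143.0⁴)/64 = 2.244×10^7 mm⁴
A = 7.175×10^3 mm²;  r_min = √(I/A) = √(2.244×10^7/7.175×10^3) = 55.92 mm
L_e = K·L = 2 × 0.544 m = 1.088 m = 1088.0 mm
λ = L_e / r_min = 1088.0 / 55.92 = 19.5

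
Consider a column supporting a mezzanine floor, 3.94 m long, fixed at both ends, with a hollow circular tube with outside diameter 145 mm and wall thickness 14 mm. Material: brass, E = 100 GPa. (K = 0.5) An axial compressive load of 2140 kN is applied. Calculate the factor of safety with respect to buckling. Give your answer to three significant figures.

Inner diameter d_i = 145 − 2×14 = 117.0 mm
I = π(d_o⁴ − d_i⁴)/64 = π(145⁴ − 117.0⁴)/64 = 1.250×10^7 mm⁴
I = 1.250×10^7 mm⁴ = 1.250×10^-5 m⁴
Effective length L_e = K·L = 0.5 × 3.94 = 1.970 m
P_cr = π²EI / L_e² = π² × 100×10⁹ × 1.250×10^-5 / 1.970² = 3.179×10^6 N
Factor of safety n = P_cr / P = 3179.1 / 2140 = 1.49

n ≈ 1.49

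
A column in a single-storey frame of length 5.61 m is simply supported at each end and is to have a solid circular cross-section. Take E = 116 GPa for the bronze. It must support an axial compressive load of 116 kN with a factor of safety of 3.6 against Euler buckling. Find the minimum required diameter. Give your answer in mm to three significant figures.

d ≈ 124 mm

Required P_cr = n·P = 3.6 × 116 = 417.6 kN
L_e = K·L = 1 × 5.61 = 5.610 m
Required I = P_cr·L_e²/(π²E) = 4.176×10^5 × 5.610² / (π² × 1.16×10^11) = 1.148×10^-5 m⁴
I_req = 1.148×10^7 mm⁴
Solid circle: I = πd⁴/64  ⇒  d = (64I/π)^(1/4) = (64×1.148×10^7/π)^(1/4) = 124 mm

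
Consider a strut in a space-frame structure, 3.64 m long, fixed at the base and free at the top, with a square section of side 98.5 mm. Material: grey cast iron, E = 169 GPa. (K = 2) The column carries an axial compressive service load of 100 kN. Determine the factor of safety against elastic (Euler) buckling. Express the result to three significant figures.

I = a⁴/12 = 98.5⁴/12 = 7.844×10^6 mm⁴
I = 7.844×10^6 mm⁴ = 7.844×10^-6 m⁴
Effective length L_e = K·L = 2 × 3.64 = 7.280 m
P_cr = π²EI / L_e² = π² × 169×10⁹ × 7.844×10^-6 / 7.280² = 2.469×10^5 N
Factor of safety n = P_cr / P = 246.88 / 100 = 2.47

n ≈ 2.47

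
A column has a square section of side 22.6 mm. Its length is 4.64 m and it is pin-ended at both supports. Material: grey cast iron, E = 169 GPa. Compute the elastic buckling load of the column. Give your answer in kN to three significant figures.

I = a⁴/12 = 22.6⁴/12 = 2.174×10^4 mm⁴
I = 2.174×10^4 mm⁴ = 2.174×10^-8 m⁴
Effective length L_e = K·L = 1 × 4.64 = 4.640 m
P_cr = π²EI / L_e² = π² × 169×10⁹ × 2.174×10^-8 / 4.640² = 1.684×10^3 N

P_cr ≈ 1.68 kN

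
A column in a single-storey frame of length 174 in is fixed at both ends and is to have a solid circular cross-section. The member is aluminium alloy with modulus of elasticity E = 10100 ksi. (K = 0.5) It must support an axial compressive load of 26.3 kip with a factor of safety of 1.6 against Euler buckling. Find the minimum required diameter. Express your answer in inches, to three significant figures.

d ≈ 2.84 in

Required P_cr = n·P = 1.6 × 26.3 = 42.08 kip
L_e = K·L = 0.5 × 174 = 87.00 in
Required I = P_cr·L_e²/(π²E) = 4.208×10^4 × 87.00² / (π² × 1.01×10^7) = 3.195 in⁴
Solid circle: I = πd⁴/64  ⇒  d = (64I/π)^(1/4) = (64×3.195/π)^(1/4) = 2.84 in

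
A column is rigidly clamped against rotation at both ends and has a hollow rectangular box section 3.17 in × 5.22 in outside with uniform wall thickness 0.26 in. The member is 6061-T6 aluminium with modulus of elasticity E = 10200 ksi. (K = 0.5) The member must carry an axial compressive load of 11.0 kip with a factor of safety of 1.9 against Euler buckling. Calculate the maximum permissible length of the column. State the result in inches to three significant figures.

L_max ≈ 356 in

Inner dimensions: h_i = 5.22 − 2×0.26 = 4.700 in, b_i = 3.17 − 2×0.26 = 2.650 in
Weak-axis I_min = (h_o·b_o³ − h_i·b_i³)/12 with b_o = 3.17, b_i = 2.650 in (shorter outer/inner sides).
I_min = (5.22×3.17³ − 4.700×2.650³)/12 = 6.568 in⁴
Required critical load P_cr = n·P = 1.9 × 11.0 = 20.90 kip = 2.090×10^4 lb
From P_cr = π²EI/(K·L)²:  L = (1/K)·√(π²EI/P_cr) = (1/0.5)·√(π²×1.02×10^7×6.568/2.090×10^4)
L = 356 in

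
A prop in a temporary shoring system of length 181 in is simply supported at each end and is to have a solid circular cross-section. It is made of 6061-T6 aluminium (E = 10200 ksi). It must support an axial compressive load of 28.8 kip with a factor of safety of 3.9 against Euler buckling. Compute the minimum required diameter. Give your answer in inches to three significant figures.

Required P_cr = n·P = 3.9 × 28.8 = 112.3 kip
L_e = K·L = 1 × 181 = 181.0 in
Required I = P_cr·L_e²/(π²E) = 1.123×10^5 × 181.0² / (π² × 1.02×10^7) = 36.55 in⁴
Solid circle: I = πd⁴/64  ⇒  d = (64I/π)^(1/4) = (64×36.55/π)^(1/4) = 5.22 in

d ≈ 5.22 in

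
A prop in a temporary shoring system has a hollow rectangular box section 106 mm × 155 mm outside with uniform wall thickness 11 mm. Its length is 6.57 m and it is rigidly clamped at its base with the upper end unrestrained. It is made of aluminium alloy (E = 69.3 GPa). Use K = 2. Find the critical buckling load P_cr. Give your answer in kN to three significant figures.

P_cr ≈ 34.9 kN

Inner dimensions: h_i = 155 − 2×11 = 133.0 mm, b_i = 106 − 2×11 = 84.00 mm
Weak-axis I_min = (h_o·b_o³ − h_i·b_i³)/12 with b_o = 106, b_i = 84.00 mm (shorter outer/inner sides).
I_min = (155×106³ − 133.0×84.00³)/12 = 8.815×10^6 mm⁴
I = 8.815×10^6 mm⁴ = 8.815×10^-6 m⁴
Effective length L_e = K·L = 2 × 6.57 = 13.14 m
P_cr = π²EI / L_e² = π² × 69.3×10⁹ × 8.815×10^-6 / 13.14² = 3.492×10^4 N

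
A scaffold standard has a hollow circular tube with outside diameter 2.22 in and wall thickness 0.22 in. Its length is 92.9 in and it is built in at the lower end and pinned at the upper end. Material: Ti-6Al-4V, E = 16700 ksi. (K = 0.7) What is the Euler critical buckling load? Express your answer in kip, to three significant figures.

P_cr ≈ 27.3 kip

Inner diameter d_i = 2.22 − 2×0.22 = 1.780 in
I = π(d_o⁴ − d_i⁴)/64 = π(2.22⁴ − 1.780⁴)/64 = 0.6995 in⁴
Effective length L_e = K·L = 0.7 × 92.9 = 65.03 in
P_cr = π²EI / L_e² = π² × 16700×10³ × 0.6995 / 65.03² = 2.726×10^4 lb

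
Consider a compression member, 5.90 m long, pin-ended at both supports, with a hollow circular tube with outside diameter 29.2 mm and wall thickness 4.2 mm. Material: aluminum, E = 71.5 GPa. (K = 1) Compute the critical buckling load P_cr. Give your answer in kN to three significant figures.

Inner diameter d_i = 29.2 − 2×4.2 = 20.80 mm
I = π(d_o⁴ − d_i⁴)/64 = π(29.2⁴ − 20.80⁴)/64 = 2.650×10^4 mm⁴
I = 2.650×10^4 mm⁴ = 2.650×10^-8 m⁴
Effective length L_e = K·L = 1 × 5.90 = 5.900 m
P_cr = π²EI / L_e² = π² × 71.5×10⁹ × 2.650×10^-8 / 5.900² = 537.2 N

P_cr ≈ 0.537 kN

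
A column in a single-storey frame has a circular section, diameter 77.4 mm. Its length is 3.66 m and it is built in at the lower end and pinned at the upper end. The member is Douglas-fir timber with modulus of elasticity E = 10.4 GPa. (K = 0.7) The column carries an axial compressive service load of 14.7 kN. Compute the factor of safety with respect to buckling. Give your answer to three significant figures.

n ≈ 1.87

I = πd⁴/64 = π×77.4⁴/64 = 1.762×10^6 mm⁴
I = 1.762×10^6 mm⁴ = 1.762×10^-6 m⁴
Effective length L_e = K·L = 0.7 × 3.66 = 2.562 m
P_cr = π²EI / L_e² = π² × 10.4×10⁹ × 1.762×10^-6 / 2.562² = 2.755×10^4 N
Factor of safety n = P_cr / P = 27.549 / 14.7 = 1.87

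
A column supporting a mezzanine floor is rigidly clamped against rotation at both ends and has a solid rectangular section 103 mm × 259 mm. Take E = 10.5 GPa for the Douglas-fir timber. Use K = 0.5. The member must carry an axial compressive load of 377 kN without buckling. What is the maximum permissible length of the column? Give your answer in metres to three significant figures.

L_max ≈ 5.09 m

Buckling occurs about the weak axis: I_min = h·b³/12 with b = 103 mm (the shorter side).
I_min = 259×103³/12 = 2.358×10^7 mm⁴
I = 2.358×10^-5 m⁴
At the buckling limit P_cr = P = 3.770×10^5 N
From P_cr = π²EI/(K·L)²:  L = (1/K)·√(π²EI/P_cr) = (1/0.5)·√(π²×1.05×10^10×2.358×10^-5/3.770×10^5)
L = 5.09 m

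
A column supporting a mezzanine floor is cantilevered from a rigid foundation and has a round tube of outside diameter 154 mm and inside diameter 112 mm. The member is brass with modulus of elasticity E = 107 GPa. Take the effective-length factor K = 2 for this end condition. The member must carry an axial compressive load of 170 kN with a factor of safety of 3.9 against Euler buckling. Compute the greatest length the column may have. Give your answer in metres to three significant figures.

L_max ≈ 2.81 m

d_o = 154 mm, d_i = 112 mm
I = π(d_o⁴ − d_i⁴)/64 = π(154⁴ − 112.0⁴)/64 = 1.989×10^7 mm⁴
I = 1.989×10^-5 m⁴
Required critical load P_cr = n·P = 3.9 × 170 = 663.0 kN = 6.630×10^5 N
From P_cr = π²EI/(K·L)²:  L = (1/K)·√(π²EI/P_cr) = (1/2)·√(π²×1.07×10^11×1.989×10^-5/6.630×10^5)
L = 2.81 m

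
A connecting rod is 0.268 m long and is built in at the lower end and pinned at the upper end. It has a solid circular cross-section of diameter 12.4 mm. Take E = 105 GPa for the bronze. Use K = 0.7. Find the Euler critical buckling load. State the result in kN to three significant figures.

P_cr ≈ 34.2 kN

I = πd⁴/64 = π×12.4⁴/64 = 1.161×10^3 mm⁴
I = 1.161×10^3 mm⁴ = 1.161×10^-9 m⁴
Effective length L_e = K·L = 0.7 × 0.268 = 0.1876 m
P_cr = π²EI / L_e² = π² × 105×10⁹ × 1.161×10^-9 / 0.1876² = 3.417×10^4 N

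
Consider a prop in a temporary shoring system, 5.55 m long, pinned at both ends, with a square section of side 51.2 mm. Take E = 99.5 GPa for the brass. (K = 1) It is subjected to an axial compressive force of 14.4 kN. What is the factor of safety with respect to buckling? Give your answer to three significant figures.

n ≈ 1.27

I = a⁴/12 = 51.2⁴/12 = 5.727×10^5 mm⁴
I = 5.727×10^5 mm⁴ = 5.727×10^-7 m⁴
Effective length L_e = K·L = 1 × 5.55 = 5.550 m
P_cr = π²EI / L_e² = π² × 99.5×10⁹ × 5.727×10^-7 / 5.550² = 1.826×10^4 N
Factor of safety n = P_cr / P = 18.257 / 14.4 = 1.27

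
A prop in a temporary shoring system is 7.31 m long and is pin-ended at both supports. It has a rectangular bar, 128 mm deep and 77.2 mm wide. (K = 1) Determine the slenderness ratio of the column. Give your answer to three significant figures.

Buckling occurs about the weak axis: I_min = h·b³/12 with b = 77.2 mm (the shorter side).
I_min = 128×77.2³/12 = 4.908×10^6 mm⁴
A = 9.882×10^3 mm²;  r_min = √(I/A) = √(4.908×10^6/9.882×10^3) = 22.29 mm
L_e = K·L = 1 × 7.31 m = 7.310 m = 7310.0 mm
λ = L_e / r_min = 7310.0 / 22.29 = 328

λ ≈ 328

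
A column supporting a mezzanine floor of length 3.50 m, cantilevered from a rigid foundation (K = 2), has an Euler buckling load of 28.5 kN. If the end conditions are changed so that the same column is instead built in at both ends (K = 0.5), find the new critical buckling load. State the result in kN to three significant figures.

P_cr ≈ 456 kN

P_cr ∝ 1/K², so P_cr,new = P_cr,old × (K_old/K_new)² = 28.5 × (2/0.5)²
= 28.5 × 16.00 = 456 kN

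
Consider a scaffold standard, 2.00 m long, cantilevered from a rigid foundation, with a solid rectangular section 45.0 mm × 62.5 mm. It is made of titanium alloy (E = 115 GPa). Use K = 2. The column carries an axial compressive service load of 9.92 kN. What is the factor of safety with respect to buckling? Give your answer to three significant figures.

Buckling occurs about the weak axis: I_min = h·b³/12 with b = 45.0 mm (the shorter side).
I_min = 62.5×45.0³/12 = 4.746×10^5 mm⁴
I = 4.746×10^5 mm⁴ = 4.746×10^-7 m⁴
Effective length L_e = K·L = 2 × 2.00 = 4.000 m
P_cr = π²EI / L_e² = π² × 115×10⁹ × 4.746×10^-7 / 4.000² = 3.367×10^4 N
Factor of safety n = P_cr / P = 33.668 / 9.92 = 3.39

n ≈ 3.39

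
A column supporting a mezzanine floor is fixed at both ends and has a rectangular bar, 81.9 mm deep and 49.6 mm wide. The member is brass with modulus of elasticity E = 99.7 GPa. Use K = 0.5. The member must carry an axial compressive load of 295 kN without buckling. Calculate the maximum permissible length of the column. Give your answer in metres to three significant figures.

Buckling occurs about the weak axis: I_min = h·b³/12 with b = 49.6 mm (the shorter side).
I_min = 81.9×49.6³/12 = 8.328×10^5 mm⁴
I = 8.328×10^-7 m⁴
At the buckling limit P_cr = P = 2.950×10^5 N
From P_cr = π²EI/(K·L)²:  L = (1/K)·√(π²EI/P_cr) = (1/0.5)·√(π²×9.97×10^10×8.328×10^-7/2.950×10^5)
L = 3.33 m

L_max ≈ 3.33 m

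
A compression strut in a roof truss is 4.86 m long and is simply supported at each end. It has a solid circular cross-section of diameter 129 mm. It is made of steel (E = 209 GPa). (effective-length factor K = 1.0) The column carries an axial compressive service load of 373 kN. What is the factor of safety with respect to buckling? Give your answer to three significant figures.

I = πd⁴/64 = π×129⁴/64 = 1.359×10^7 mm⁴
I = 1.359×10^7 mm⁴ = 1.359×10^-5 m⁴
Effective length L_e = K·L = 1 × 4.86 = 4.860 m
P_cr = π²EI / L_e² = π² × 209×10⁹ × 1.359×10^-5 / 4.860² = 1.187×10^6 N
Factor of safety n = P_cr / P = 1187.1 / 373 = 3.18

n ≈ 3.18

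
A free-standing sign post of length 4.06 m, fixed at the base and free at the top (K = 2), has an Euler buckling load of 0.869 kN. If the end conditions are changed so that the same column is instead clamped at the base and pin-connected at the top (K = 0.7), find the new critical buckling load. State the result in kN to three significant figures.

P_cr ≈ 7.09 kN

P_cr ∝ 1/K², so P_cr,new = P_cr,old × (K_old/K_new)² = 0.869 × (2/0.7)²
= 0.869 × 8.163 = 7.09 kN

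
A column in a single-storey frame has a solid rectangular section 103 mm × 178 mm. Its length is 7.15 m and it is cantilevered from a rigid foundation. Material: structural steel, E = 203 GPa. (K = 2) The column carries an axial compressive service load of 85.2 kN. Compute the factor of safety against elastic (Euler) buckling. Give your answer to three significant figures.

n ≈ 1.86

Buckling occurs about the weak axis: I_min = h·b³/12 with b = 103 mm (the shorter side).
I_min = 178×103³/12 = 1.621×10^7 mm⁴
I = 1.621×10^7 mm⁴ = 1.621×10^-5 m⁴
Effective length L_e = K·L = 2 × 7.15 = 14.30 m
P_cr = π²EI / L_e² = π² × 203×10⁹ × 1.621×10^-5 / 14.30² = 1.588×10^5 N
Factor of safety n = P_cr / P = 158.81 / 85.2 = 1.86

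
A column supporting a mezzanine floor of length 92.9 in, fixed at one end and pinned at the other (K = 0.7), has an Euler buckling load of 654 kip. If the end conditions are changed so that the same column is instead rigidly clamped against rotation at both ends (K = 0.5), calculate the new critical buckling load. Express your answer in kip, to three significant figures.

P_cr ∝ 1/K², so P_cr,new = P_cr,old × (K_old/K_new)² = 654 × (0.7/0.5)²
= 654 × 1.960 = 1280 kip

P_cr ≈ 1280 kip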